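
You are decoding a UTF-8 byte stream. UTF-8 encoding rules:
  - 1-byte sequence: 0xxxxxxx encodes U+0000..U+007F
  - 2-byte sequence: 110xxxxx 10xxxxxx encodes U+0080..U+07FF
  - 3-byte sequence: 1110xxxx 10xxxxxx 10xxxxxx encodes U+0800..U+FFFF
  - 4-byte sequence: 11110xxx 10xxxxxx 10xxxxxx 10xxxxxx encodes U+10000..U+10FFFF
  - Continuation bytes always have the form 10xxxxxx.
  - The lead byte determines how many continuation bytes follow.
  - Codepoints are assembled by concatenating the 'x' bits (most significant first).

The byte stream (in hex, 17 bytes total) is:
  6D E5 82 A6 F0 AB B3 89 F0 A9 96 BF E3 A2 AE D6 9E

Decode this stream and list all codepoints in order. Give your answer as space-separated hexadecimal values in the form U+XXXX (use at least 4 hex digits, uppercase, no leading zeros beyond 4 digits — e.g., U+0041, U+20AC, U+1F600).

Byte[0]=6D: 1-byte ASCII. cp=U+006D
Byte[1]=E5: 3-byte lead, need 2 cont bytes. acc=0x5
Byte[2]=82: continuation. acc=(acc<<6)|0x02=0x142
Byte[3]=A6: continuation. acc=(acc<<6)|0x26=0x50A6
Completed: cp=U+50A6 (starts at byte 1)
Byte[4]=F0: 4-byte lead, need 3 cont bytes. acc=0x0
Byte[5]=AB: continuation. acc=(acc<<6)|0x2B=0x2B
Byte[6]=B3: continuation. acc=(acc<<6)|0x33=0xAF3
Byte[7]=89: continuation. acc=(acc<<6)|0x09=0x2BCC9
Completed: cp=U+2BCC9 (starts at byte 4)
Byte[8]=F0: 4-byte lead, need 3 cont bytes. acc=0x0
Byte[9]=A9: continuation. acc=(acc<<6)|0x29=0x29
Byte[10]=96: continuation. acc=(acc<<6)|0x16=0xA56
Byte[11]=BF: continuation. acc=(acc<<6)|0x3F=0x295BF
Completed: cp=U+295BF (starts at byte 8)
Byte[12]=E3: 3-byte lead, need 2 cont bytes. acc=0x3
Byte[13]=A2: continuation. acc=(acc<<6)|0x22=0xE2
Byte[14]=AE: continuation. acc=(acc<<6)|0x2E=0x38AE
Completed: cp=U+38AE (starts at byte 12)
Byte[15]=D6: 2-byte lead, need 1 cont bytes. acc=0x16
Byte[16]=9E: continuation. acc=(acc<<6)|0x1E=0x59E
Completed: cp=U+059E (starts at byte 15)

Answer: U+006D U+50A6 U+2BCC9 U+295BF U+38AE U+059E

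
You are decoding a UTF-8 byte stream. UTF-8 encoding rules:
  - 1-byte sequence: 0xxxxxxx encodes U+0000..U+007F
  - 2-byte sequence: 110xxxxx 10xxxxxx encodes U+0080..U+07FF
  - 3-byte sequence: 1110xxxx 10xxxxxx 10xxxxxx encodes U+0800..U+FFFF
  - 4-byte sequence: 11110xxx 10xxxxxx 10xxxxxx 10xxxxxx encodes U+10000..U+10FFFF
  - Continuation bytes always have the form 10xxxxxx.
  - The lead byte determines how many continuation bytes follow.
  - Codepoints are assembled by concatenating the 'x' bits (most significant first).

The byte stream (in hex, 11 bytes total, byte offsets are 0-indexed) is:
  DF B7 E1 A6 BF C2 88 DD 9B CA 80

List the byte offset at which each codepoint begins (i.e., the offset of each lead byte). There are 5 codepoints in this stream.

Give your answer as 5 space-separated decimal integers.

Byte[0]=DF: 2-byte lead, need 1 cont bytes. acc=0x1F
Byte[1]=B7: continuation. acc=(acc<<6)|0x37=0x7F7
Completed: cp=U+07F7 (starts at byte 0)
Byte[2]=E1: 3-byte lead, need 2 cont bytes. acc=0x1
Byte[3]=A6: continuation. acc=(acc<<6)|0x26=0x66
Byte[4]=BF: continuation. acc=(acc<<6)|0x3F=0x19BF
Completed: cp=U+19BF (starts at byte 2)
Byte[5]=C2: 2-byte lead, need 1 cont bytes. acc=0x2
Byte[6]=88: continuation. acc=(acc<<6)|0x08=0x88
Completed: cp=U+0088 (starts at byte 5)
Byte[7]=DD: 2-byte lead, need 1 cont bytes. acc=0x1D
Byte[8]=9B: continuation. acc=(acc<<6)|0x1B=0x75B
Completed: cp=U+075B (starts at byte 7)
Byte[9]=CA: 2-byte lead, need 1 cont bytes. acc=0xA
Byte[10]=80: continuation. acc=(acc<<6)|0x00=0x280
Completed: cp=U+0280 (starts at byte 9)

Answer: 0 2 5 7 9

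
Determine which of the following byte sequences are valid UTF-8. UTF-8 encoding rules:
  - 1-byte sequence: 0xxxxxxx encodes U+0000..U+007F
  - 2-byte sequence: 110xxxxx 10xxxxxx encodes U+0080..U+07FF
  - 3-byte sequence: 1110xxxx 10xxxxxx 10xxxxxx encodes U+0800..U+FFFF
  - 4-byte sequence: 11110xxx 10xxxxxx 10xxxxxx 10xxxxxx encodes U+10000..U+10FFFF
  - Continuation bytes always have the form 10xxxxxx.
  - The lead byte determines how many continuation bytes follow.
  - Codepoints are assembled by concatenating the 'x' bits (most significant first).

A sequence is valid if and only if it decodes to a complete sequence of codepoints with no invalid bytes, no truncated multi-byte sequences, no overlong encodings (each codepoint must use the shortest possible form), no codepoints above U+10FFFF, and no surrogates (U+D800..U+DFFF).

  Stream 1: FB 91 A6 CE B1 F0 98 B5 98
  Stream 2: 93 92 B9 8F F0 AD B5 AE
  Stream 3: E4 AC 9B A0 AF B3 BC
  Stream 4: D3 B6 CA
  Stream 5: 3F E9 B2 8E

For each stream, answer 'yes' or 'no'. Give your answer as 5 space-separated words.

Stream 1: error at byte offset 0. INVALID
Stream 2: error at byte offset 0. INVALID
Stream 3: error at byte offset 3. INVALID
Stream 4: error at byte offset 3. INVALID
Stream 5: decodes cleanly. VALID

Answer: no no no no yes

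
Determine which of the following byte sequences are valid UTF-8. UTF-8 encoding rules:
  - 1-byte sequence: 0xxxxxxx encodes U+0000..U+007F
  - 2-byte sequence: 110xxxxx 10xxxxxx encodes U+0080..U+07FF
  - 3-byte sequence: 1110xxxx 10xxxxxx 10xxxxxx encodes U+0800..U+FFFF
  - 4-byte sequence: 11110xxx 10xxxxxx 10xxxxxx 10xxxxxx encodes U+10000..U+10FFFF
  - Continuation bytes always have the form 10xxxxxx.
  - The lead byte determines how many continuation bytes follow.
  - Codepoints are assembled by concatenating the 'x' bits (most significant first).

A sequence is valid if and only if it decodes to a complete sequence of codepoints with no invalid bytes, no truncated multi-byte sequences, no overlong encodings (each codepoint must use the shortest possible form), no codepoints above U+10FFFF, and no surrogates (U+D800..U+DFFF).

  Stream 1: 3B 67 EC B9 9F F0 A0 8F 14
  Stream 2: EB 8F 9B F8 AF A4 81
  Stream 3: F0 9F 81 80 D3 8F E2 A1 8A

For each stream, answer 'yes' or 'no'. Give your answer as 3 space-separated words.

Stream 1: error at byte offset 8. INVALID
Stream 2: error at byte offset 3. INVALID
Stream 3: decodes cleanly. VALID

Answer: no no yes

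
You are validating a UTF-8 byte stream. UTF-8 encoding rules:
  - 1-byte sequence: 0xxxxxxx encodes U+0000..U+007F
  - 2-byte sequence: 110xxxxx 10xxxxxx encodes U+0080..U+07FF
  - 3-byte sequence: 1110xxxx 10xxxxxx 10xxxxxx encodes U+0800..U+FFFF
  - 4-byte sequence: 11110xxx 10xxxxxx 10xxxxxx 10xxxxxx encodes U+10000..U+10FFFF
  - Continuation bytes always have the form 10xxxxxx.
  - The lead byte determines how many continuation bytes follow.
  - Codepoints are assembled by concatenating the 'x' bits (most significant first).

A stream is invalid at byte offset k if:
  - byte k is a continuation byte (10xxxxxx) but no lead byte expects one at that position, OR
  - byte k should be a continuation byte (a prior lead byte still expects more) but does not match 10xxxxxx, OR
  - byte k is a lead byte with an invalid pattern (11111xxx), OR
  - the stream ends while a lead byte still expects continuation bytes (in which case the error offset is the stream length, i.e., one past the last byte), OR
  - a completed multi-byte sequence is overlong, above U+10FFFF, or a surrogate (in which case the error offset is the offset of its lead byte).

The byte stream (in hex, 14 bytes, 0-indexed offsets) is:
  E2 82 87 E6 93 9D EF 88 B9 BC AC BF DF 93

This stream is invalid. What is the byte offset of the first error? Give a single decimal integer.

Byte[0]=E2: 3-byte lead, need 2 cont bytes. acc=0x2
Byte[1]=82: continuation. acc=(acc<<6)|0x02=0x82
Byte[2]=87: continuation. acc=(acc<<6)|0x07=0x2087
Completed: cp=U+2087 (starts at byte 0)
Byte[3]=E6: 3-byte lead, need 2 cont bytes. acc=0x6
Byte[4]=93: continuation. acc=(acc<<6)|0x13=0x193
Byte[5]=9D: continuation. acc=(acc<<6)|0x1D=0x64DD
Completed: cp=U+64DD (starts at byte 3)
Byte[6]=EF: 3-byte lead, need 2 cont bytes. acc=0xF
Byte[7]=88: continuation. acc=(acc<<6)|0x08=0x3C8
Byte[8]=B9: continuation. acc=(acc<<6)|0x39=0xF239
Completed: cp=U+F239 (starts at byte 6)
Byte[9]=BC: INVALID lead byte (not 0xxx/110x/1110/11110)

Answer: 9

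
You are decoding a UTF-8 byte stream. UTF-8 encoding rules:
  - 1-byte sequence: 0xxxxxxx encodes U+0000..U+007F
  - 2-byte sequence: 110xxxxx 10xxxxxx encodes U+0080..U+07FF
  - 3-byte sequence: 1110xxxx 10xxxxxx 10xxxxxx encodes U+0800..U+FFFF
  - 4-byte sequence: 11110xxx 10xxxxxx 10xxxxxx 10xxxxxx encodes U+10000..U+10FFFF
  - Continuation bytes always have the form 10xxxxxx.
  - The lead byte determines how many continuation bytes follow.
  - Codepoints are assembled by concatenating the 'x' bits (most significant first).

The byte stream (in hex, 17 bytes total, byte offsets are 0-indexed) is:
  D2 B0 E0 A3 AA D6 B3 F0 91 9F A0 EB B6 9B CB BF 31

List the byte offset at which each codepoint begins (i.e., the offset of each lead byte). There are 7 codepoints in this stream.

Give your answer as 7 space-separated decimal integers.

Answer: 0 2 5 7 11 14 16

Derivation:
Byte[0]=D2: 2-byte lead, need 1 cont bytes. acc=0x12
Byte[1]=B0: continuation. acc=(acc<<6)|0x30=0x4B0
Completed: cp=U+04B0 (starts at byte 0)
Byte[2]=E0: 3-byte lead, need 2 cont bytes. acc=0x0
Byte[3]=A3: continuation. acc=(acc<<6)|0x23=0x23
Byte[4]=AA: continuation. acc=(acc<<6)|0x2A=0x8EA
Completed: cp=U+08EA (starts at byte 2)
Byte[5]=D6: 2-byte lead, need 1 cont bytes. acc=0x16
Byte[6]=B3: continuation. acc=(acc<<6)|0x33=0x5B3
Completed: cp=U+05B3 (starts at byte 5)
Byte[7]=F0: 4-byte lead, need 3 cont bytes. acc=0x0
Byte[8]=91: continuation. acc=(acc<<6)|0x11=0x11
Byte[9]=9F: continuation. acc=(acc<<6)|0x1F=0x45F
Byte[10]=A0: continuation. acc=(acc<<6)|0x20=0x117E0
Completed: cp=U+117E0 (starts at byte 7)
Byte[11]=EB: 3-byte lead, need 2 cont bytes. acc=0xB
Byte[12]=B6: continuation. acc=(acc<<6)|0x36=0x2F6
Byte[13]=9B: continuation. acc=(acc<<6)|0x1B=0xBD9B
Completed: cp=U+BD9B (starts at byte 11)
Byte[14]=CB: 2-byte lead, need 1 cont bytes. acc=0xB
Byte[15]=BF: continuation. acc=(acc<<6)|0x3F=0x2FF
Completed: cp=U+02FF (starts at byte 14)
Byte[16]=31: 1-byte ASCII. cp=U+0031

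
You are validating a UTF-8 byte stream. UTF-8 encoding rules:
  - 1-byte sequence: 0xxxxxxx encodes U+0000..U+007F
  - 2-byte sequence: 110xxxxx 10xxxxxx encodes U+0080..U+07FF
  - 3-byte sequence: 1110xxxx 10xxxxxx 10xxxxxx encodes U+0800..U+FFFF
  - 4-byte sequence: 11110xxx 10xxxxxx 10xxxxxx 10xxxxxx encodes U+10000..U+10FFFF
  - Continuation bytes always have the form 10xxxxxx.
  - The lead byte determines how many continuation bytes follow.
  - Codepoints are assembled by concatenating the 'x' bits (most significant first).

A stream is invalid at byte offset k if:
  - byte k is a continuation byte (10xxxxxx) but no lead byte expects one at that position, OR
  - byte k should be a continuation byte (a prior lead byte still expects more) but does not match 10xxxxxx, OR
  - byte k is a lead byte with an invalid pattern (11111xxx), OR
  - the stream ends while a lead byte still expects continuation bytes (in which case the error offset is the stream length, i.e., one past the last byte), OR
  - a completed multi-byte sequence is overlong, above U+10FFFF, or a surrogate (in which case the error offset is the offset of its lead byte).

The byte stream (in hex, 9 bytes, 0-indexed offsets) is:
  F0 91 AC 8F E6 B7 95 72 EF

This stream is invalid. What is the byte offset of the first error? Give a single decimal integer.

Byte[0]=F0: 4-byte lead, need 3 cont bytes. acc=0x0
Byte[1]=91: continuation. acc=(acc<<6)|0x11=0x11
Byte[2]=AC: continuation. acc=(acc<<6)|0x2C=0x46C
Byte[3]=8F: continuation. acc=(acc<<6)|0x0F=0x11B0F
Completed: cp=U+11B0F (starts at byte 0)
Byte[4]=E6: 3-byte lead, need 2 cont bytes. acc=0x6
Byte[5]=B7: continuation. acc=(acc<<6)|0x37=0x1B7
Byte[6]=95: continuation. acc=(acc<<6)|0x15=0x6DD5
Completed: cp=U+6DD5 (starts at byte 4)
Byte[7]=72: 1-byte ASCII. cp=U+0072
Byte[8]=EF: 3-byte lead, need 2 cont bytes. acc=0xF
Byte[9]: stream ended, expected continuation. INVALID

Answer: 9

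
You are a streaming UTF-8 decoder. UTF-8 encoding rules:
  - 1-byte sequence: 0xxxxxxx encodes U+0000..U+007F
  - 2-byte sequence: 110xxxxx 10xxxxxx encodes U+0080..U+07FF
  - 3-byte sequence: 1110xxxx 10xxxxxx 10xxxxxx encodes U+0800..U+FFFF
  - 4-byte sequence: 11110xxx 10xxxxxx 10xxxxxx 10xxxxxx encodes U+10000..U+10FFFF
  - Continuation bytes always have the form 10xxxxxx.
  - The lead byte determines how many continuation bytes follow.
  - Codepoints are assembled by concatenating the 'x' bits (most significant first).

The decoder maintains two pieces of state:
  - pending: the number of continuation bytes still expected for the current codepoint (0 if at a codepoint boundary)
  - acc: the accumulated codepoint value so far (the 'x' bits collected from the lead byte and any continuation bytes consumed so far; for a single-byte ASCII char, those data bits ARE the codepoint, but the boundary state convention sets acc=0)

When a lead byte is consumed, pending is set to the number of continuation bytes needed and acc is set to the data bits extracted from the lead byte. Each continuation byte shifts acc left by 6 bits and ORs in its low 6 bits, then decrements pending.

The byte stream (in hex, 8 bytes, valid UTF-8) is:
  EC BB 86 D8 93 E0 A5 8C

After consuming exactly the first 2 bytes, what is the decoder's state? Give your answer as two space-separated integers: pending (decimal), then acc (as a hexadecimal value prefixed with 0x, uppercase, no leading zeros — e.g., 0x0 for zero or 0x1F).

Byte[0]=EC: 3-byte lead. pending=2, acc=0xC
Byte[1]=BB: continuation. acc=(acc<<6)|0x3B=0x33B, pending=1

Answer: 1 0x33B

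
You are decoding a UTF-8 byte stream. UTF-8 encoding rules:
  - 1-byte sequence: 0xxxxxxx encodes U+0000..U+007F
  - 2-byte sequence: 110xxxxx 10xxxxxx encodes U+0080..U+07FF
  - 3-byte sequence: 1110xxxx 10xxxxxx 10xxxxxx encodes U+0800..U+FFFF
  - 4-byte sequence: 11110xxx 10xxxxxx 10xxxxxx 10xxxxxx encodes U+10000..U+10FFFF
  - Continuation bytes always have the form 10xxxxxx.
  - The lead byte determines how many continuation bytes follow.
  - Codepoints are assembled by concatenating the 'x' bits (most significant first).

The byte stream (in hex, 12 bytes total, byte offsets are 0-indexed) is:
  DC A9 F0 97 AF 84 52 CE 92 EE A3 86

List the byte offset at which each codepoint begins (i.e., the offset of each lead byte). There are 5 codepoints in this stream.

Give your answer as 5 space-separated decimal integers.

Answer: 0 2 6 7 9

Derivation:
Byte[0]=DC: 2-byte lead, need 1 cont bytes. acc=0x1C
Byte[1]=A9: continuation. acc=(acc<<6)|0x29=0x729
Completed: cp=U+0729 (starts at byte 0)
Byte[2]=F0: 4-byte lead, need 3 cont bytes. acc=0x0
Byte[3]=97: continuation. acc=(acc<<6)|0x17=0x17
Byte[4]=AF: continuation. acc=(acc<<6)|0x2F=0x5EF
Byte[5]=84: continuation. acc=(acc<<6)|0x04=0x17BC4
Completed: cp=U+17BC4 (starts at byte 2)
Byte[6]=52: 1-byte ASCII. cp=U+0052
Byte[7]=CE: 2-byte lead, need 1 cont bytes. acc=0xE
Byte[8]=92: continuation. acc=(acc<<6)|0x12=0x392
Completed: cp=U+0392 (starts at byte 7)
Byte[9]=EE: 3-byte lead, need 2 cont bytes. acc=0xE
Byte[10]=A3: continuation. acc=(acc<<6)|0x23=0x3A3
Byte[11]=86: continuation. acc=(acc<<6)|0x06=0xE8C6
Completed: cp=U+E8C6 (starts at byte 9)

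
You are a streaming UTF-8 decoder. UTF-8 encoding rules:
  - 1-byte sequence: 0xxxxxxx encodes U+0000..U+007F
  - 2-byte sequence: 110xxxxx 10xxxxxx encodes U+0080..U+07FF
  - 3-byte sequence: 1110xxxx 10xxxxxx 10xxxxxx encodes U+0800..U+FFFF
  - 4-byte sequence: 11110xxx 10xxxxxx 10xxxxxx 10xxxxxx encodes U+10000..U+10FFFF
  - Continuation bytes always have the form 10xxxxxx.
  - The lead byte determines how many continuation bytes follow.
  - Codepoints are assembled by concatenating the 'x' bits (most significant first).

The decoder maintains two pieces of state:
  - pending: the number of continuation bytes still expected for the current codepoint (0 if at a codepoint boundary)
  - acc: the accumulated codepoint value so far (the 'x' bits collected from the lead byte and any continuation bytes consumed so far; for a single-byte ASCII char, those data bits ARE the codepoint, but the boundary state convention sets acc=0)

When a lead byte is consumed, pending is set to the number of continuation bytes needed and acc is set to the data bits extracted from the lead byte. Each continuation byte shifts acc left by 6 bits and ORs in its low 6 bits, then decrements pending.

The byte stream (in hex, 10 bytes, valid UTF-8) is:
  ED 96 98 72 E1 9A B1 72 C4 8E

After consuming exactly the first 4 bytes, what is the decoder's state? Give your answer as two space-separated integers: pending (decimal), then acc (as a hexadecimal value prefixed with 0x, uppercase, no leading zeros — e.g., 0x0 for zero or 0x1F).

Answer: 0 0x0

Derivation:
Byte[0]=ED: 3-byte lead. pending=2, acc=0xD
Byte[1]=96: continuation. acc=(acc<<6)|0x16=0x356, pending=1
Byte[2]=98: continuation. acc=(acc<<6)|0x18=0xD598, pending=0
Byte[3]=72: 1-byte. pending=0, acc=0x0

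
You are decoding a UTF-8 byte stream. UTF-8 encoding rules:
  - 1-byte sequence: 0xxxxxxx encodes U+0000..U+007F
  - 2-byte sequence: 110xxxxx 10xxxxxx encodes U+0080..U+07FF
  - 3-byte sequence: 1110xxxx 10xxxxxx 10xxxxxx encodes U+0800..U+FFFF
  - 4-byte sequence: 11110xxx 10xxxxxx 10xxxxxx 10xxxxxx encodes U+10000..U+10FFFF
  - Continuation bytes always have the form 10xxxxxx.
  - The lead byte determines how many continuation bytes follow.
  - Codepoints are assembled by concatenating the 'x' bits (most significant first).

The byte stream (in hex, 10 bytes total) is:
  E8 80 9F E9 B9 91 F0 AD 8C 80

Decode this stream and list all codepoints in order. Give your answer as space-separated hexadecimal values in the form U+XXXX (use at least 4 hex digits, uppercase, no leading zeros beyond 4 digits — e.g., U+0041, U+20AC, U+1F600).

Byte[0]=E8: 3-byte lead, need 2 cont bytes. acc=0x8
Byte[1]=80: continuation. acc=(acc<<6)|0x00=0x200
Byte[2]=9F: continuation. acc=(acc<<6)|0x1F=0x801F
Completed: cp=U+801F (starts at byte 0)
Byte[3]=E9: 3-byte lead, need 2 cont bytes. acc=0x9
Byte[4]=B9: continuation. acc=(acc<<6)|0x39=0x279
Byte[5]=91: continuation. acc=(acc<<6)|0x11=0x9E51
Completed: cp=U+9E51 (starts at byte 3)
Byte[6]=F0: 4-byte lead, need 3 cont bytes. acc=0x0
Byte[7]=AD: continuation. acc=(acc<<6)|0x2D=0x2D
Byte[8]=8C: continuation. acc=(acc<<6)|0x0C=0xB4C
Byte[9]=80: continuation. acc=(acc<<6)|0x00=0x2D300
Completed: cp=U+2D300 (starts at byte 6)

Answer: U+801F U+9E51 U+2D300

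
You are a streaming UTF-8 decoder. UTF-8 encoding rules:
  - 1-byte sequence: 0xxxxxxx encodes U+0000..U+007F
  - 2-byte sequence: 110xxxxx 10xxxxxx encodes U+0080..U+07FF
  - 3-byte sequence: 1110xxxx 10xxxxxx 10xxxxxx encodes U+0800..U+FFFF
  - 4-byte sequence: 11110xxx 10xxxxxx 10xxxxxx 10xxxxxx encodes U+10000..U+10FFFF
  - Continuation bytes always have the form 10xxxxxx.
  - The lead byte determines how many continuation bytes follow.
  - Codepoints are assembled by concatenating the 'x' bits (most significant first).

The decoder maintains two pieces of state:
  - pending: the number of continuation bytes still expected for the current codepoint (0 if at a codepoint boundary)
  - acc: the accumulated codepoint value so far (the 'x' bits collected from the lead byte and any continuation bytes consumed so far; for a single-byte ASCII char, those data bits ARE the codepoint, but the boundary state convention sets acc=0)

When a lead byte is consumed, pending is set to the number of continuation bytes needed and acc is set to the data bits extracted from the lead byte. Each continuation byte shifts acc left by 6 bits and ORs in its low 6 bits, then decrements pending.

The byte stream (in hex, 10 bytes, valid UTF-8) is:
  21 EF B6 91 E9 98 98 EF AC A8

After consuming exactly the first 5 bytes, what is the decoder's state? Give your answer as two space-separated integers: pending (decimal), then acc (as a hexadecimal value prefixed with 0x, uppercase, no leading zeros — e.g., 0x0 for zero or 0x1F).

Byte[0]=21: 1-byte. pending=0, acc=0x0
Byte[1]=EF: 3-byte lead. pending=2, acc=0xF
Byte[2]=B6: continuation. acc=(acc<<6)|0x36=0x3F6, pending=1
Byte[3]=91: continuation. acc=(acc<<6)|0x11=0xFD91, pending=0
Byte[4]=E9: 3-byte lead. pending=2, acc=0x9

Answer: 2 0x9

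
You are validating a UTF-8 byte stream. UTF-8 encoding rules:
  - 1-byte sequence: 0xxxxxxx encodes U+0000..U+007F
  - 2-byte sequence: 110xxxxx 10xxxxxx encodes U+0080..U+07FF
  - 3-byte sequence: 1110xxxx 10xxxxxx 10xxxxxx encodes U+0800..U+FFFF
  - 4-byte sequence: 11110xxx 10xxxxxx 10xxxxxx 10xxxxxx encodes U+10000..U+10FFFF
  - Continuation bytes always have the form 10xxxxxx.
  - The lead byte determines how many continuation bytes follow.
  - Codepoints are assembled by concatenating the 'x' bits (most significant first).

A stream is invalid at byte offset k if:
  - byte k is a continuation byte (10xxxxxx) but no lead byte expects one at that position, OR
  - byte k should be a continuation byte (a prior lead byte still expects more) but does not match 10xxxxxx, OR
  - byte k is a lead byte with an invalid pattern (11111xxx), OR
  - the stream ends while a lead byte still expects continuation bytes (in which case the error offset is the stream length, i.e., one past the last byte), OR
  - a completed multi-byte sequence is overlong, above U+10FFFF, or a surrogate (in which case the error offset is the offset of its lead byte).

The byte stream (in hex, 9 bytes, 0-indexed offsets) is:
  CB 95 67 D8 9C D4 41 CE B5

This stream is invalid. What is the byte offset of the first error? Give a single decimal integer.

Byte[0]=CB: 2-byte lead, need 1 cont bytes. acc=0xB
Byte[1]=95: continuation. acc=(acc<<6)|0x15=0x2D5
Completed: cp=U+02D5 (starts at byte 0)
Byte[2]=67: 1-byte ASCII. cp=U+0067
Byte[3]=D8: 2-byte lead, need 1 cont bytes. acc=0x18
Byte[4]=9C: continuation. acc=(acc<<6)|0x1C=0x61C
Completed: cp=U+061C (starts at byte 3)
Byte[5]=D4: 2-byte lead, need 1 cont bytes. acc=0x14
Byte[6]=41: expected 10xxxxxx continuation. INVALID

Answer: 6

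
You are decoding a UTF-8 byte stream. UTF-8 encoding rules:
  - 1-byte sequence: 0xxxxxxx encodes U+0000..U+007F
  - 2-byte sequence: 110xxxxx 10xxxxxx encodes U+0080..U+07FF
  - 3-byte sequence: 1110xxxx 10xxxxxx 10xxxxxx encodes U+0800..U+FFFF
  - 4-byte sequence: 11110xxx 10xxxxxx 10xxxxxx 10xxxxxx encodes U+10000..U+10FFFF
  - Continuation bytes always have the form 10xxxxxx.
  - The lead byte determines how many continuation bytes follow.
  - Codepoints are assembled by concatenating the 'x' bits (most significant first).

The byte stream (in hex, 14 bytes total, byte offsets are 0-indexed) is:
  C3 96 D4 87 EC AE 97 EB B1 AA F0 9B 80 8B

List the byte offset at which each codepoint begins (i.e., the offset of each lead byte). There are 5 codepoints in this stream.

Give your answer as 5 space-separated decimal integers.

Answer: 0 2 4 7 10

Derivation:
Byte[0]=C3: 2-byte lead, need 1 cont bytes. acc=0x3
Byte[1]=96: continuation. acc=(acc<<6)|0x16=0xD6
Completed: cp=U+00D6 (starts at byte 0)
Byte[2]=D4: 2-byte lead, need 1 cont bytes. acc=0x14
Byte[3]=87: continuation. acc=(acc<<6)|0x07=0x507
Completed: cp=U+0507 (starts at byte 2)
Byte[4]=EC: 3-byte lead, need 2 cont bytes. acc=0xC
Byte[5]=AE: continuation. acc=(acc<<6)|0x2E=0x32E
Byte[6]=97: continuation. acc=(acc<<6)|0x17=0xCB97
Completed: cp=U+CB97 (starts at byte 4)
Byte[7]=EB: 3-byte lead, need 2 cont bytes. acc=0xB
Byte[8]=B1: continuation. acc=(acc<<6)|0x31=0x2F1
Byte[9]=AA: continuation. acc=(acc<<6)|0x2A=0xBC6A
Completed: cp=U+BC6A (starts at byte 7)
Byte[10]=F0: 4-byte lead, need 3 cont bytes. acc=0x0
Byte[11]=9B: continuation. acc=(acc<<6)|0x1B=0x1B
Byte[12]=80: continuation. acc=(acc<<6)|0x00=0x6C0
Byte[13]=8B: continuation. acc=(acc<<6)|0x0B=0x1B00B
Completed: cp=U+1B00B (starts at byte 10)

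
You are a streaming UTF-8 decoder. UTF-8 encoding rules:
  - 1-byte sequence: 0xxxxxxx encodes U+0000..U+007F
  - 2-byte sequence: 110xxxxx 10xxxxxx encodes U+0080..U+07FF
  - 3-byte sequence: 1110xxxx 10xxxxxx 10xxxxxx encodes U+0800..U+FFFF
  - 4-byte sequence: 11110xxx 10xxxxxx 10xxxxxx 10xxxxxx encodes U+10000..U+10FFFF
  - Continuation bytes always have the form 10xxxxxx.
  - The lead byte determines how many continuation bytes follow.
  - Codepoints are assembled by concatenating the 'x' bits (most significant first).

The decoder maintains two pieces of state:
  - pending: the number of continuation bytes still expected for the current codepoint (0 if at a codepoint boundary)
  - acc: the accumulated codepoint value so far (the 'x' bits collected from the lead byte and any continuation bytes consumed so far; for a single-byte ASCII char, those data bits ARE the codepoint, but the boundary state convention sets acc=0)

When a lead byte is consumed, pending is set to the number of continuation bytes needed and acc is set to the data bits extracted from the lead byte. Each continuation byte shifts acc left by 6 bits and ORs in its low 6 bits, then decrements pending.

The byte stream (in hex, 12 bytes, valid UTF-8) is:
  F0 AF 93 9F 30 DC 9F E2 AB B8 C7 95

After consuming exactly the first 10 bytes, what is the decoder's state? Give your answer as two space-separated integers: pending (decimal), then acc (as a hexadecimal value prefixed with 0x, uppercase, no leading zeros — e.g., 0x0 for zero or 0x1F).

Answer: 0 0x2AF8

Derivation:
Byte[0]=F0: 4-byte lead. pending=3, acc=0x0
Byte[1]=AF: continuation. acc=(acc<<6)|0x2F=0x2F, pending=2
Byte[2]=93: continuation. acc=(acc<<6)|0x13=0xBD3, pending=1
Byte[3]=9F: continuation. acc=(acc<<6)|0x1F=0x2F4DF, pending=0
Byte[4]=30: 1-byte. pending=0, acc=0x0
Byte[5]=DC: 2-byte lead. pending=1, acc=0x1C
Byte[6]=9F: continuation. acc=(acc<<6)|0x1F=0x71F, pending=0
Byte[7]=E2: 3-byte lead. pending=2, acc=0x2
Byte[8]=AB: continuation. acc=(acc<<6)|0x2B=0xAB, pending=1
Byte[9]=B8: continuation. acc=(acc<<6)|0x38=0x2AF8, pending=0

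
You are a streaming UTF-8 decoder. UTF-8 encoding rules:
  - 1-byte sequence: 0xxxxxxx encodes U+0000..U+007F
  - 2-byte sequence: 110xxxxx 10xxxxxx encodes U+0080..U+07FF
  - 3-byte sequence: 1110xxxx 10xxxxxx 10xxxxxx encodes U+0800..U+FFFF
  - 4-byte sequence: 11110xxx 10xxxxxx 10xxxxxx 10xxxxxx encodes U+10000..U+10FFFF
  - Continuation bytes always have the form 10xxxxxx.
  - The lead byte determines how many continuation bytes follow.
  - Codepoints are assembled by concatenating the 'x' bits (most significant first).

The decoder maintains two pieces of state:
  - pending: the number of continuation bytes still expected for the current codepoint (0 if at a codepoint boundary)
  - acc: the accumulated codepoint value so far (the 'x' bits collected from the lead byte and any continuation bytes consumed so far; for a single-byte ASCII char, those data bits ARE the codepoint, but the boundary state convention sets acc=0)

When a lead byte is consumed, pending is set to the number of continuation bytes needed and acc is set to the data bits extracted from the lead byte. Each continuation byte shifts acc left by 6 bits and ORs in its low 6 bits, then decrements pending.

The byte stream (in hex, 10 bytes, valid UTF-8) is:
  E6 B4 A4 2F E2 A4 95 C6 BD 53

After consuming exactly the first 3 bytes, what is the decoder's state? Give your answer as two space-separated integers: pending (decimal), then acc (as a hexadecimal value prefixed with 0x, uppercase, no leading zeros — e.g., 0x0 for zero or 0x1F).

Byte[0]=E6: 3-byte lead. pending=2, acc=0x6
Byte[1]=B4: continuation. acc=(acc<<6)|0x34=0x1B4, pending=1
Byte[2]=A4: continuation. acc=(acc<<6)|0x24=0x6D24, pending=0

Answer: 0 0x6D24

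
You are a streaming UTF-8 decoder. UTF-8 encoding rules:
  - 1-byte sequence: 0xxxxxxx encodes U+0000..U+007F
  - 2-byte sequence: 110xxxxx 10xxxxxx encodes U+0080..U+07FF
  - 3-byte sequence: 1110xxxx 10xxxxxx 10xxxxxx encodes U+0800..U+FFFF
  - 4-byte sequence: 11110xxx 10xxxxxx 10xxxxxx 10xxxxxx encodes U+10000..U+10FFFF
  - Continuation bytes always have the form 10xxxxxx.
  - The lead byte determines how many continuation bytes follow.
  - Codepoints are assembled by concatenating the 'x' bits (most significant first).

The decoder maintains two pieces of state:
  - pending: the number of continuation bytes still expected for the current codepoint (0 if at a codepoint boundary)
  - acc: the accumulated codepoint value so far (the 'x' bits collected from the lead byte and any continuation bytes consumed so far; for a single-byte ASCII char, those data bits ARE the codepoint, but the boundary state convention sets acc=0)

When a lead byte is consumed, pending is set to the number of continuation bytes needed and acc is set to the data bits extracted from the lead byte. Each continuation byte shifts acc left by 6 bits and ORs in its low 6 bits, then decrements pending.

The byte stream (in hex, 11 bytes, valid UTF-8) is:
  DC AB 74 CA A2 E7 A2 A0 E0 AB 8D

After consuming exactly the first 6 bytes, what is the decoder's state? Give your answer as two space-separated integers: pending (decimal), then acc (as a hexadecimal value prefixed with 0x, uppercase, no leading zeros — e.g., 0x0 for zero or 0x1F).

Byte[0]=DC: 2-byte lead. pending=1, acc=0x1C
Byte[1]=AB: continuation. acc=(acc<<6)|0x2B=0x72B, pending=0
Byte[2]=74: 1-byte. pending=0, acc=0x0
Byte[3]=CA: 2-byte lead. pending=1, acc=0xA
Byte[4]=A2: continuation. acc=(acc<<6)|0x22=0x2A2, pending=0
Byte[5]=E7: 3-byte lead. pending=2, acc=0x7

Answer: 2 0x7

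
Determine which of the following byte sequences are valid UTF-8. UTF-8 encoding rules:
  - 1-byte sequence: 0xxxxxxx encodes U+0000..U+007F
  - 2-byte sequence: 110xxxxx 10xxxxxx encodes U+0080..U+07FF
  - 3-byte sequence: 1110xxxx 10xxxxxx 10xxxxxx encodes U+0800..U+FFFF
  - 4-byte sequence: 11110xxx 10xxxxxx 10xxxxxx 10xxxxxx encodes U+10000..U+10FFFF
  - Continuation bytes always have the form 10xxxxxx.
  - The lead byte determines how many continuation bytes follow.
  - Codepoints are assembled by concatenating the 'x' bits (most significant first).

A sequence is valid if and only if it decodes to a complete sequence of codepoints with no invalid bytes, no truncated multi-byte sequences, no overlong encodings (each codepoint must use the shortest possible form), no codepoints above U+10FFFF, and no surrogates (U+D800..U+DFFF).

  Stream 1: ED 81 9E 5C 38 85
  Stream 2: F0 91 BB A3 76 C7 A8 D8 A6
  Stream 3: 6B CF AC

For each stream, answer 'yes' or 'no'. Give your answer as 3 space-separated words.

Stream 1: error at byte offset 5. INVALID
Stream 2: decodes cleanly. VALID
Stream 3: decodes cleanly. VALID

Answer: no yes yes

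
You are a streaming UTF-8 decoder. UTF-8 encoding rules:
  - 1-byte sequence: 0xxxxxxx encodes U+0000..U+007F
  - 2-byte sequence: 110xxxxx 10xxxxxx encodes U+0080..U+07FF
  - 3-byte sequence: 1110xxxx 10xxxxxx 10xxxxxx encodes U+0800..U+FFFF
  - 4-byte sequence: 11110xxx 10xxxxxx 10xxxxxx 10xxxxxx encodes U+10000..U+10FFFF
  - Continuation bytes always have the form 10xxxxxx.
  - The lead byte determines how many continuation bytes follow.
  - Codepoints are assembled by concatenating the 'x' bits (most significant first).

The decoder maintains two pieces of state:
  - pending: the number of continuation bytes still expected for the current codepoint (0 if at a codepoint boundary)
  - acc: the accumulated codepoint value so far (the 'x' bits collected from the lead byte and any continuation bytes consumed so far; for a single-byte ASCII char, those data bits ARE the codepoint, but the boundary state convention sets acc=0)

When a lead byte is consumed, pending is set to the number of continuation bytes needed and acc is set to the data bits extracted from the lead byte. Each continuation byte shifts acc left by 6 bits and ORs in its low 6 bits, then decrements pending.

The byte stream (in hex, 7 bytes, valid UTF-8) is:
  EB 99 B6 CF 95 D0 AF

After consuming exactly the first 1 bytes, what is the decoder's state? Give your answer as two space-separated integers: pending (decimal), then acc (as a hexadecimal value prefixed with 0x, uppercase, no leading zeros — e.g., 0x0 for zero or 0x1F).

Byte[0]=EB: 3-byte lead. pending=2, acc=0xB

Answer: 2 0xB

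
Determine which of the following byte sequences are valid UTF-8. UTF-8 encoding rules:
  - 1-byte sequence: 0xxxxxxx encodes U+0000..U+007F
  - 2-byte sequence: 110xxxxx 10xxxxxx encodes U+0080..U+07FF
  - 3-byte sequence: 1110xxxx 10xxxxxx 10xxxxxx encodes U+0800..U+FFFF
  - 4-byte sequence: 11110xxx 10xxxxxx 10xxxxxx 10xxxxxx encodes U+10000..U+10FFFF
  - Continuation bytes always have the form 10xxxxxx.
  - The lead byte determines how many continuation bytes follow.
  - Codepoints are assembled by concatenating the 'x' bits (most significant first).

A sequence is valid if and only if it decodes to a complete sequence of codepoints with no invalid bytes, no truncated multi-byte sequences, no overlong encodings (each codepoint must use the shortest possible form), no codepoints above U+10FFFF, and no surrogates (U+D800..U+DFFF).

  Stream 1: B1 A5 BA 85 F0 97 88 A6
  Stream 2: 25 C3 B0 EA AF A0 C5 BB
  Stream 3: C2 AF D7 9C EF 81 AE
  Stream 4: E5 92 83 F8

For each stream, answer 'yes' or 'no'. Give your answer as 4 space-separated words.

Answer: no yes yes no

Derivation:
Stream 1: error at byte offset 0. INVALID
Stream 2: decodes cleanly. VALID
Stream 3: decodes cleanly. VALID
Stream 4: error at byte offset 3. INVALID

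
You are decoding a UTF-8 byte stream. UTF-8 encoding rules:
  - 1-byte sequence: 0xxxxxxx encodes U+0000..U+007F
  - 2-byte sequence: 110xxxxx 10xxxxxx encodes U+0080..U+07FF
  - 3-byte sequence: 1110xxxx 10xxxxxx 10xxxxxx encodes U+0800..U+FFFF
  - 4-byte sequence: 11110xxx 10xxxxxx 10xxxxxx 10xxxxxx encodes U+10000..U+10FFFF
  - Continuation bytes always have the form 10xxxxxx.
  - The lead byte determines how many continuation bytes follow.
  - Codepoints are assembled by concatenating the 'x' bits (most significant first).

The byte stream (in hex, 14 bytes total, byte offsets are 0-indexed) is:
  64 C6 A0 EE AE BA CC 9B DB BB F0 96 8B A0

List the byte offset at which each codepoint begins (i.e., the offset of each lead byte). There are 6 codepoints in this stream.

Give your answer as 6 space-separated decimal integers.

Answer: 0 1 3 6 8 10

Derivation:
Byte[0]=64: 1-byte ASCII. cp=U+0064
Byte[1]=C6: 2-byte lead, need 1 cont bytes. acc=0x6
Byte[2]=A0: continuation. acc=(acc<<6)|0x20=0x1A0
Completed: cp=U+01A0 (starts at byte 1)
Byte[3]=EE: 3-byte lead, need 2 cont bytes. acc=0xE
Byte[4]=AE: continuation. acc=(acc<<6)|0x2E=0x3AE
Byte[5]=BA: continuation. acc=(acc<<6)|0x3A=0xEBBA
Completed: cp=U+EBBA (starts at byte 3)
Byte[6]=CC: 2-byte lead, need 1 cont bytes. acc=0xC
Byte[7]=9B: continuation. acc=(acc<<6)|0x1B=0x31B
Completed: cp=U+031B (starts at byte 6)
Byte[8]=DB: 2-byte lead, need 1 cont bytes. acc=0x1B
Byte[9]=BB: continuation. acc=(acc<<6)|0x3B=0x6FB
Completed: cp=U+06FB (starts at byte 8)
Byte[10]=F0: 4-byte lead, need 3 cont bytes. acc=0x0
Byte[11]=96: continuation. acc=(acc<<6)|0x16=0x16
Byte[12]=8B: continuation. acc=(acc<<6)|0x0B=0x58B
Byte[13]=A0: continuation. acc=(acc<<6)|0x20=0x162E0
Completed: cp=U+162E0 (starts at byte 10)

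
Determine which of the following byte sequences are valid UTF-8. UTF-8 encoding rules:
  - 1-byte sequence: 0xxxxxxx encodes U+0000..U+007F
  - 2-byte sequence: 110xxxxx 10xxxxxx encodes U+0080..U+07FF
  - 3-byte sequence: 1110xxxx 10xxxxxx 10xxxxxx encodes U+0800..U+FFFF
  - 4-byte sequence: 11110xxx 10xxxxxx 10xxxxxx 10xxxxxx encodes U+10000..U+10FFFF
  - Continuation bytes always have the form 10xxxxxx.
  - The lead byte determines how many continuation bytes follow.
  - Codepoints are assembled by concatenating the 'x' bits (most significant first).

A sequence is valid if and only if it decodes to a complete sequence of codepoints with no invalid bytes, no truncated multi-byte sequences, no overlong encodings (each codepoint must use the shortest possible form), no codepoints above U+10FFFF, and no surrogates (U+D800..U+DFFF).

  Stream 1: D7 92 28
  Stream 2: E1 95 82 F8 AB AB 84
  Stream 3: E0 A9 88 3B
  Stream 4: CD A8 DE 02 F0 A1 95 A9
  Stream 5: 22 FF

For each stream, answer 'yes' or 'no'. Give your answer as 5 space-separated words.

Answer: yes no yes no no

Derivation:
Stream 1: decodes cleanly. VALID
Stream 2: error at byte offset 3. INVALID
Stream 3: decodes cleanly. VALID
Stream 4: error at byte offset 3. INVALID
Stream 5: error at byte offset 1. INVALID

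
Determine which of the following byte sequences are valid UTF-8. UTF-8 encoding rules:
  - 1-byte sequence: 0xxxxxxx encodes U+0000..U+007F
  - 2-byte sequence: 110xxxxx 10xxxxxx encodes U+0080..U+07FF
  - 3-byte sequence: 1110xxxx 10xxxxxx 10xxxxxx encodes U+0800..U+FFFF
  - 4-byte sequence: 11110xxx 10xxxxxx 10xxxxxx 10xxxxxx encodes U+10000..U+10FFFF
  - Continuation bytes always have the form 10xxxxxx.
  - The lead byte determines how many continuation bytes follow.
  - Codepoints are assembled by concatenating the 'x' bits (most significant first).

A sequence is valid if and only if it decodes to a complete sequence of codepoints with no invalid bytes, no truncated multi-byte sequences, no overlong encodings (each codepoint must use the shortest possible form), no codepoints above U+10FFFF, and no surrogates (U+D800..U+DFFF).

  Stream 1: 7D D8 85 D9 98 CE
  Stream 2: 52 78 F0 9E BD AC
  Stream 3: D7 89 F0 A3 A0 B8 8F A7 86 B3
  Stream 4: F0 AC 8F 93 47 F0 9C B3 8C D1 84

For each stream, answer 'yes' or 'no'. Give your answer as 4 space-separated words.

Answer: no yes no yes

Derivation:
Stream 1: error at byte offset 6. INVALID
Stream 2: decodes cleanly. VALID
Stream 3: error at byte offset 6. INVALID
Stream 4: decodes cleanly. VALID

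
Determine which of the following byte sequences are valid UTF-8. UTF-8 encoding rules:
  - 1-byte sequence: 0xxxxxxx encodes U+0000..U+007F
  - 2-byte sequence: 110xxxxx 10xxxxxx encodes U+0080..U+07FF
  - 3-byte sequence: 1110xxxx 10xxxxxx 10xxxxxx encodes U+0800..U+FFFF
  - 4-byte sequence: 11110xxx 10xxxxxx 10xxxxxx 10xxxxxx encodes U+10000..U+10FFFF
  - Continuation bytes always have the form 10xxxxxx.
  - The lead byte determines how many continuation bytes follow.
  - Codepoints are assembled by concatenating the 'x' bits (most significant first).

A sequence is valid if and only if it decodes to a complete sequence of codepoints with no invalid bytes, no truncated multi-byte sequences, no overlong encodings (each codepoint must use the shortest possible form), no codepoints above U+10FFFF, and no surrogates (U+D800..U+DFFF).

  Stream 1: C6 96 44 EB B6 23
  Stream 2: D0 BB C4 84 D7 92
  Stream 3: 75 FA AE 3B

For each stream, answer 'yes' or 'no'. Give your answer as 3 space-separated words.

Stream 1: error at byte offset 5. INVALID
Stream 2: decodes cleanly. VALID
Stream 3: error at byte offset 1. INVALID

Answer: no yes no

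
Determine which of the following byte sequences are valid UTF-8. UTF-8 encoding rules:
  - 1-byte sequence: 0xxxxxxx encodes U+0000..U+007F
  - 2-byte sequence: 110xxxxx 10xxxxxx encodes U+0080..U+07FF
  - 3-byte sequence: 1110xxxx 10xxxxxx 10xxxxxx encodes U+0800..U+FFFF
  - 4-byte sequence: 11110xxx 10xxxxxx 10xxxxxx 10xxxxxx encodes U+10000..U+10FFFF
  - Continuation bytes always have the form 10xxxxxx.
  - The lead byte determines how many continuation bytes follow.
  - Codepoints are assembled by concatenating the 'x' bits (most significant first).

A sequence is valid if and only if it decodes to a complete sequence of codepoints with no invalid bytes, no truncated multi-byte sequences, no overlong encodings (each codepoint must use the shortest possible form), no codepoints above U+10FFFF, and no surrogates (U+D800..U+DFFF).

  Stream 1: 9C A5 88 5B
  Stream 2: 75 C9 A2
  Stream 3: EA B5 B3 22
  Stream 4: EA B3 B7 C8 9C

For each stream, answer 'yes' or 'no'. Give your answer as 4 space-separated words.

Stream 1: error at byte offset 0. INVALID
Stream 2: decodes cleanly. VALID
Stream 3: decodes cleanly. VALID
Stream 4: decodes cleanly. VALID

Answer: no yes yes yes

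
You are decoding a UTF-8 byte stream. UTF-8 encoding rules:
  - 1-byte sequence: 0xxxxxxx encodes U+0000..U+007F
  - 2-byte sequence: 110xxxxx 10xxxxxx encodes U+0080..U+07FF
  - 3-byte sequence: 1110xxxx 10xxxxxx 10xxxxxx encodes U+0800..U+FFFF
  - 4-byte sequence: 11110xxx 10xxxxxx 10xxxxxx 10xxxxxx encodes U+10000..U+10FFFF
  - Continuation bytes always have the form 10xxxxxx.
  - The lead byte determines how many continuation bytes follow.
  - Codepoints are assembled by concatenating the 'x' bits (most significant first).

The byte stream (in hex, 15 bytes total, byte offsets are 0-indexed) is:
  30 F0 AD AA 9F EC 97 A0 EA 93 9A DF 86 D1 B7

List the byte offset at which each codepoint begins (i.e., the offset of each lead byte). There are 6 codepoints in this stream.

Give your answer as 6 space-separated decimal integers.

Byte[0]=30: 1-byte ASCII. cp=U+0030
Byte[1]=F0: 4-byte lead, need 3 cont bytes. acc=0x0
Byte[2]=AD: continuation. acc=(acc<<6)|0x2D=0x2D
Byte[3]=AA: continuation. acc=(acc<<6)|0x2A=0xB6A
Byte[4]=9F: continuation. acc=(acc<<6)|0x1F=0x2DA9F
Completed: cp=U+2DA9F (starts at byte 1)
Byte[5]=EC: 3-byte lead, need 2 cont bytes. acc=0xC
Byte[6]=97: continuation. acc=(acc<<6)|0x17=0x317
Byte[7]=A0: continuation. acc=(acc<<6)|0x20=0xC5E0
Completed: cp=U+C5E0 (starts at byte 5)
Byte[8]=EA: 3-byte lead, need 2 cont bytes. acc=0xA
Byte[9]=93: continuation. acc=(acc<<6)|0x13=0x293
Byte[10]=9A: continuation. acc=(acc<<6)|0x1A=0xA4DA
Completed: cp=U+A4DA (starts at byte 8)
Byte[11]=DF: 2-byte lead, need 1 cont bytes. acc=0x1F
Byte[12]=86: continuation. acc=(acc<<6)|0x06=0x7C6
Completed: cp=U+07C6 (starts at byte 11)
Byte[13]=D1: 2-byte lead, need 1 cont bytes. acc=0x11
Byte[14]=B7: continuation. acc=(acc<<6)|0x37=0x477
Completed: cp=U+0477 (starts at byte 13)

Answer: 0 1 5 8 11 13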